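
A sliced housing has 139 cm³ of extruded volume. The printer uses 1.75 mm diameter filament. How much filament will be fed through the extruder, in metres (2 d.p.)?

57.79 m

A = π r² = π × 0.875² = 2.4053 mm².
L = 139000 mm³ / 2.4053 mm² = 57789.05 mm, i.e. 57.79 m.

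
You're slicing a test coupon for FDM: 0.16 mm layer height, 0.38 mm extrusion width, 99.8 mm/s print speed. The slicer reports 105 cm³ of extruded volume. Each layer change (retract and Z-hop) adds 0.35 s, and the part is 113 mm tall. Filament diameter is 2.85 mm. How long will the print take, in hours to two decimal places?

4.88 hours

Extrusion cross-section = 0.16 × 0.38 = 0.0608 mm².
Toolpath length = 105 cm³ / 0.0608 mm² = 105000 / 0.0608 = 1726973.7 mm.
Time extruding: 1726973.7 / 99.8 → 17304.3 s.
Layers = ⌈113/0.16⌉ = 707.
Non-print overhead = 707 × 0.35 = 247.45 s.
Total = 17304.3 + 247.45 = 17551.75 s = 4.88 hours.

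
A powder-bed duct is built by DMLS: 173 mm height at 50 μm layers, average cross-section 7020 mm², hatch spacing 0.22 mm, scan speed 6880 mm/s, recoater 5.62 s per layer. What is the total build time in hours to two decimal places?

Layers = ⌈173/0.05⌉ = 3460.
Scan path per layer = 7020 / 0.22, so 31909.1 mm.
Per-layer scan time = 31909.1 / 6880 = 4.638 s.
Layer cycle = 4.638 + 5.62, so 10.258 s.
3460 layers × 10.258 s/layer = 35492.68 s, i.e. 9.86 hours.

9.86 hours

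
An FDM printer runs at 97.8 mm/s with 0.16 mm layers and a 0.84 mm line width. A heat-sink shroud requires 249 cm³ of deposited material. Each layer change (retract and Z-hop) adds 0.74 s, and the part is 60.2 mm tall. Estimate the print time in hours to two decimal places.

Line area = 0.16 × 0.84, so 0.1344 mm².
Path length: 249000 mm³ / 0.1344 mm² → 1852678.6 mm.
Time extruding: 1852678.6 / 97.8 → 18943.5 s.
Number of layers: 60.2 / 0.16 → 377 (rounded up).
Layer-change overhead = 377 × 0.74, so 278.98 s.
Altogether 18943.5 + 278.98 = 19222.48 s, i.e. 5.34 hours.

5.34 hours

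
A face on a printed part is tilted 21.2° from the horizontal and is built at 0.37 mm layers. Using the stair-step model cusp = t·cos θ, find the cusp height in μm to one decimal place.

cos(21.2°) = 0.9323, so cusp = 0.37 × 0.9323 = 0.344951 mm → 345.0 μm.

345.0 μm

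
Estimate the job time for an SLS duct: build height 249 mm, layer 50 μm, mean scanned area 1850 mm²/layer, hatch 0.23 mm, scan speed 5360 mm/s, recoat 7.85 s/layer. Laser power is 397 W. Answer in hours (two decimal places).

12.94 hours

Number of layers: 249 / 0.05 → 4980 (rounded up).
Per-layer scan distance: 1850 / 0.23 → 8043.5 mm.
Laser time per layer = 8043.5 / 5360, so 1.5007 s.
Layer cycle = 1.5007 + 7.85, so 9.3507 s.
Total: 4980 × 9.3507 s = 46566.486 s → 12.94 hours.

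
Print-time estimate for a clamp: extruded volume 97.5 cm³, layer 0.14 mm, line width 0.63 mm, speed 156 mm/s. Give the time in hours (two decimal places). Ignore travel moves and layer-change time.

Line area: 0.14 × 0.63 → 0.0882 mm².
Path length: 97500 mm³ / 0.0882 mm² → 1105442.2 mm.
Print-move time: 1105442.2 / 156 → 7086.2 s.
7086.2 s = 1.97 hours.

1.97 hours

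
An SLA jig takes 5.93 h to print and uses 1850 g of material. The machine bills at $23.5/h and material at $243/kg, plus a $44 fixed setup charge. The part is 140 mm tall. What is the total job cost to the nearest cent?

Machine cost: 23.5 × 5.93 → $139.355.
Material charge = 243 × 1850/1000, so $449.55.
Adding setup: 139.355 + 449.55 + 44 → 632.905 ≈ $632.91.

$632.91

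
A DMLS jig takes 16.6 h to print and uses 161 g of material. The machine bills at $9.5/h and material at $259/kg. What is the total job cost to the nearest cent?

$199.40

Machine-time cost = 9.5 × 16.6, so $157.70.
Material charge: 259 × 161/1000 → $41.699.
Job cost: 157.70 + 41.699 = 199.399 ≈ $199.40.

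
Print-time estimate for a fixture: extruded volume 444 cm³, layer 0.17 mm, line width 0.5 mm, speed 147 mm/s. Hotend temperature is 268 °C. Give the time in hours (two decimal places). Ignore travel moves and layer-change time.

9.87 hours

Line area: 0.17 × 0.5 → 0.085 mm².
Toolpath length = 444 cm³ / 0.085 mm² = 444000 / 0.085 = 5223529.4 mm.
Print-move time = 5223529.4 / 147, so 35534.2 s.
In the requested units: 35534.2 s = 9.87 hours.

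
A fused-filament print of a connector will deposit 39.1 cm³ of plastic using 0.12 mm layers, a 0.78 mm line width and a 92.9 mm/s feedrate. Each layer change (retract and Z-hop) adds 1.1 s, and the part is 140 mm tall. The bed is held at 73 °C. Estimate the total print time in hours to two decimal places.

1.61 hours

Line area: 0.12 × 0.78 → 0.0936 mm².
Total extruded path = 39100/0.0936 = 417735 mm.
Print-move time = 417735 / 92.9, so 4496.6 s.
Layers = ⌈140/0.12⌉ = 1167.
Layer-change overhead: 1167 × 1.1 → 1283.7 s.
Altogether 4496.6 + 1283.7 = 5780.3 s, i.e. 1.61 hours.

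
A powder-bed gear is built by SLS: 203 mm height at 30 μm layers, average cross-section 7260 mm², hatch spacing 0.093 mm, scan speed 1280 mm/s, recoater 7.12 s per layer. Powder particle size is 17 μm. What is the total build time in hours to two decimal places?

128.02 hours

Number of layers: 203 / 0.03 → 6767 (rounded up).
Hatch length per layer = 7260 / 0.093, so 78064.5 mm.
Per-layer scan time = 78064.5 / 1280 = 60.9879 s.
Per-layer time: 60.9879 + 7.12 → 68.1079 s.
Total: 6767 × 68.1079 s = 460886.1593 s → 128.02 hours.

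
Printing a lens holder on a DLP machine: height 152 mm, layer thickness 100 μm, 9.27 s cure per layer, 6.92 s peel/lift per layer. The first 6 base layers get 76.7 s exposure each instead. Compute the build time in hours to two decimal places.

Layer count = ceil(152 / 0.1) = 1520.
Bottom layers = 6 × (76.7 + 6.92) = 501.72 s.
Regular layers: 1514 × (9.27 + 6.92) → 24511.66 s.
Total = 501.72 + 24511.66 = 25013.38 s = 6.95 hours.

6.95 hours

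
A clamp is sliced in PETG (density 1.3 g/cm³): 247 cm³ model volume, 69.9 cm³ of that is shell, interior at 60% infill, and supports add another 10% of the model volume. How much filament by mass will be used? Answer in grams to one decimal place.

261.1 g

Infill region: 247 − 69.9 → 177.1 cm³.
Infill volume: 0.60 × 177.1 → 106.26 cm³.
Support = 0.10 × 247 = 24.7 cm³.
Total printed volume = 69.9 + 106.26 + 24.7, so 200.86 cm³.
Mass: 200.86 × 1.3 → 261.118 g.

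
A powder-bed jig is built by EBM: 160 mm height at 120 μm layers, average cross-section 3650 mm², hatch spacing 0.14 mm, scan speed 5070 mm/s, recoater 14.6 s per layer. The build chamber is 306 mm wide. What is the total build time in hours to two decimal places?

7.32 hours

Layer count = ceil(160 / 0.12) = 1334.
Scan path per layer = 3650 / 0.14 = 26071.4 mm.
Per-layer scan time = 26071.4 / 5070 = 5.1423 s.
Per-layer time = 5.1423 + 14.6, so 19.7423 s.
Build time = 1334 × 19.7423 = 26336.2282 s = 7.32 hours.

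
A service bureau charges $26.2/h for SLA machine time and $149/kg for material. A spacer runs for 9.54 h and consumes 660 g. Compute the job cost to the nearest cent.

$348.29

Machine-time cost: 26.2 × 9.54 → $249.948.
Feedstock cost = 149 × 660/1000, so $98.34.
Job cost: 249.948 + 98.34 = 348.288 ≈ $348.29.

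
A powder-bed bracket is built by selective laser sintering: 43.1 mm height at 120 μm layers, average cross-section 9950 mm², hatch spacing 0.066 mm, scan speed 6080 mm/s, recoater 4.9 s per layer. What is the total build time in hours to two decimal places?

2.97 hours

Layer count = ceil(43.1 / 0.12) = 360.
Per-layer scan distance = 9950 / 0.066, so 150757.6 mm.
Laser time per layer = 150757.6 / 6080 = 24.7957 s.
Layer cycle = 24.7957 + 4.9 = 29.6957 s.
Build time = 360 × 29.6957 = 10690.452 s = 2.97 hours.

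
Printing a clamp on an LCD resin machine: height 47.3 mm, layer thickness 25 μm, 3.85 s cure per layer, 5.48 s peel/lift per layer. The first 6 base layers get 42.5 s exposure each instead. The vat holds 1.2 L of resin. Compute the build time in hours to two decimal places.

Layer count = ceil(47.3 / 0.025) = 1892.
Bottom layers = 6 × (42.5 + 5.48) = 287.88 s.
Normal layers = 1886 × (3.85 + 5.48), so 17596.38 s.
Total = 287.88 + 17596.38 = 17884.26 s = 4.97 hours.

4.97 hours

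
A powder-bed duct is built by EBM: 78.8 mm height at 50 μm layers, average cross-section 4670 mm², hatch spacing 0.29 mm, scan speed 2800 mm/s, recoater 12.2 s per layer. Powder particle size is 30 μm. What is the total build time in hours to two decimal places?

Number of layers: 78.8 / 0.05 → 1576 (rounded up).
Per-layer scan distance = 4670 / 0.29, so 16103.4 mm.
Per-layer scan time: 16103.4 / 2800 → 5.7512 s.
Layer cycle = 5.7512 + 12.2, so 17.9512 s.
Build time = 1576 × 17.9512 = 28291.0912 s = 7.86 hours.

7.86 hours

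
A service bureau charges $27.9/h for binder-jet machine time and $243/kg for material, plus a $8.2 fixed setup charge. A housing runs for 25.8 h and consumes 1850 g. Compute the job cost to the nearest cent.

$1177.57

Machine-time cost: 27.9 × 25.8 → $719.82.
Material cost = 243 × 1850/1000 = $449.55.
Total = 719.82 + 449.55 + 8.2 = $1177.57.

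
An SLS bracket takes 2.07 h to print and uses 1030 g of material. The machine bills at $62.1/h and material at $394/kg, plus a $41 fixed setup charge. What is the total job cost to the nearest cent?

Machine-time cost = 62.1 × 2.07, so $128.547.
Feedstock cost: 394 × 1030/1000 → $405.82.
Adding setup: 128.547 + 405.82 + 41 → 575.367 ≈ $575.37.

$575.37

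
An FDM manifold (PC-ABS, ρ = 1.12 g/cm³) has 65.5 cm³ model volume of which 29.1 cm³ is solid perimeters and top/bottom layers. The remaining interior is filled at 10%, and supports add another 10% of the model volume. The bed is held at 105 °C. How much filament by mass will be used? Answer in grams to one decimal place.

44.0 g

Interior volume = 65.5 − 29.1, so 36.4 cm³.
Deposited infill: 0.10 × 36.4 → 3.64 cm³.
Support = 0.10 × 65.5 = 6.55 cm³.
Total extruded: 29.1 + 3.64 + 6.55 → 39.29 cm³.
Mass = 39.29 × 1.12, so 44.0048 g.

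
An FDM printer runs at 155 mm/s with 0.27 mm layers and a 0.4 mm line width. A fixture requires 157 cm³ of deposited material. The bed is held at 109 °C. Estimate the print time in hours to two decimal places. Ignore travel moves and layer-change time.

Bead cross-section = 0.27 × 0.4, so 0.108 mm².
Toolpath length = 157 cm³ / 0.108 mm² = 157000 / 0.108 = 1453703.7 mm.
Print-move time = 1453703.7 / 155 = 9378.7 s.
In the requested units: 9378.7 s = 2.61 hours.

2.61 hours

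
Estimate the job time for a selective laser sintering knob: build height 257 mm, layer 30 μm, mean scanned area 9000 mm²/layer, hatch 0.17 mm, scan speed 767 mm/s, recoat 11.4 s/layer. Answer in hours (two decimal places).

191.39 hours

Layers = ⌈257/0.03⌉ = 8567.
Per-layer scan distance = 9000 / 0.17 = 52941.2 mm.
Per-layer scan time: 52941.2 / 767 → 69.0237 s.
Per-layer time = 69.0237 + 11.4 = 80.4237 s.
Build time = 8567 × 80.4237 = 688989.8379 s = 191.39 hours.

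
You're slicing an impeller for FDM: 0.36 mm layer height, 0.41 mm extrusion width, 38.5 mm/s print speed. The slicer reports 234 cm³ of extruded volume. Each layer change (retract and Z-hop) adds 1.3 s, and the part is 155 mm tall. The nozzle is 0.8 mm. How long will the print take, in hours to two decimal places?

11.59 hours

Bead cross-section: 0.36 × 0.41 → 0.1476 mm².
Total extruded path = 234000/0.1476 = 1585365.9 mm.
Extrusion time = 1585365.9 / 38.5, so 41178.3 s.
Number of layers: 155 / 0.36 → 431 (rounded up).
Layer-change overhead: 431 × 1.3 → 560.3 s.
Total = 41178.3 + 560.3 = 41738.6 s = 11.59 hours.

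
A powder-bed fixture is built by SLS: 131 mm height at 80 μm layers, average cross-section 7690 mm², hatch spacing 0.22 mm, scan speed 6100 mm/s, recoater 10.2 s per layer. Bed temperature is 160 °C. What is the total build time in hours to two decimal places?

7.25 hours

Layer count = ceil(131 / 0.08) = 1638.
Hatch length per layer = 7690 / 0.22, so 34954.5 mm.
Per-layer scan time = 34954.5 / 6100 = 5.7302 s.
Time per layer = 5.7302 + 10.2 = 15.9302 s.
Build time = 1638 × 15.9302 = 26093.6676 s = 7.25 hours.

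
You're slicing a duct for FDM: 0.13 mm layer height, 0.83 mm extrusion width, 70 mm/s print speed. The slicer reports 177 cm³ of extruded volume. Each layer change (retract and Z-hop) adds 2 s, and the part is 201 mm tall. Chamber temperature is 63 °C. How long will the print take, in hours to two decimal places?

Bead cross-section = 0.13 × 0.83 = 0.1079 mm².
Path length: 177000 mm³ / 0.1079 mm² → 1640407.8 mm.
Extrusion time = 1640407.8 / 70 = 23434.4 s.
Layer count = ceil(201 / 0.13) = 1547.
Z-hop total = 1547 × 2, so 3094 s.
Total = 23434.4 + 3094 = 26528.4 s = 7.37 hours.

7.37 hours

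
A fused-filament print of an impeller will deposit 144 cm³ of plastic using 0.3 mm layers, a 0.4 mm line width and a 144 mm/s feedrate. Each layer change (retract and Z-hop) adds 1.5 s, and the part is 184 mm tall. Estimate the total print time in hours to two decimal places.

Line area = 0.3 × 0.4, so 0.12 mm².
Path length: 144000 mm³ / 0.12 mm² → 1200000 mm.
Time extruding: 1200000 / 144 → 8333.3 s.
Number of layers: 184 / 0.3 → 614 (rounded up).
Layer-change overhead = 614 × 1.5 = 921 s.
Altogether 8333.3 + 921 = 9254.3 s, i.e. 2.57 hours.

2.57 hours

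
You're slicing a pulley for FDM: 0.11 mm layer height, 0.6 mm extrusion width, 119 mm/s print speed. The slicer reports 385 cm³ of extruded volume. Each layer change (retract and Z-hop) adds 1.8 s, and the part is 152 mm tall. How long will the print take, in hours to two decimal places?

14.31 hours

Bead cross-section: 0.11 × 0.6 → 0.066 mm².
Toolpath length = 385 cm³ / 0.066 mm² = 385000 / 0.066 = 5833333.3 mm.
Extrusion time: 5833333.3 / 119 → 49019.6 s.
Layers = ⌈152/0.11⌉ = 1382.
Layer-change overhead = 1382 × 1.8 = 2487.6 s.
Total = 49019.6 + 2487.6 = 51507.2 s = 14.31 hours.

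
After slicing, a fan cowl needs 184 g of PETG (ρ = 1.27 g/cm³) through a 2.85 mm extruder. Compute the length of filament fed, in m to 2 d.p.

22.71 m

Volume = 184 g / 1.27 g·cm⁻³ = 144.8819 cm³ = 144881.9 mm³.
Cross-section of 2.85 mm filament: π·(2.85/2)² = 6.3794 mm².
Length = 144881.9 / 6.3794 = 22710.9 mm = 22.71 m.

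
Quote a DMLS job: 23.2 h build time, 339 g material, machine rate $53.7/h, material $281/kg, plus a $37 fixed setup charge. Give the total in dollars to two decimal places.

$1378.10

Machine cost = 53.7 × 23.2, so $1245.84.
Feedstock cost = 281 × 339/1000 = $95.259.
Total = 1245.84 + 95.259 + 37 = 1378.099 ≈ $1378.10.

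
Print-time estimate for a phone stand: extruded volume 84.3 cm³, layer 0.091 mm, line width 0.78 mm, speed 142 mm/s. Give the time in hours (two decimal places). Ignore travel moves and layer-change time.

2.32 hours

Bead cross-section = 0.091 × 0.78, so 0.07098 mm².
Path length: 84300 mm³ / 0.07098 mm² → 1187658.5 mm.
Extrusion time = 1187658.5 / 142 = 8363.8 s.
That's 8363.8 s → 2.32 hours.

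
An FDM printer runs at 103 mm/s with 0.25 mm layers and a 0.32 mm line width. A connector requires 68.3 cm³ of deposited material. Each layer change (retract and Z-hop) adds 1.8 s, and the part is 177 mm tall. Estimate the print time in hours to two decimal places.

2.66 hours

Extrusion cross-section = 0.25 × 0.32 = 0.08 mm².
Total extruded path = 68300/0.08 = 853750 mm.
Time extruding = 853750 / 103 = 8288.8 s.
Layer count = ceil(177 / 0.25) = 708.
Layer-change overhead = 708 × 1.8 = 1274.4 s.
Total = 8288.8 + 1274.4 = 9563.2 s = 2.66 hours.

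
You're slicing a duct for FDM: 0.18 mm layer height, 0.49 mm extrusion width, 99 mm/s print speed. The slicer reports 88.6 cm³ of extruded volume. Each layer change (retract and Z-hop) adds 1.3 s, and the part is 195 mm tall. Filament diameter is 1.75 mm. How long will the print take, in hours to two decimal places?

Bead cross-section: 0.18 × 0.49 → 0.0882 mm².
Path length: 88600 mm³ / 0.0882 mm² → 1004535.1 mm.
Time extruding = 1004535.1 / 99 = 10146.8 s.
Layer count = ceil(195 / 0.18) = 1084.
Non-print overhead = 1084 × 1.3, so 1409.2 s.
Total = 10146.8 + 1409.2 = 11556 s = 3.21 hours.

3.21 hours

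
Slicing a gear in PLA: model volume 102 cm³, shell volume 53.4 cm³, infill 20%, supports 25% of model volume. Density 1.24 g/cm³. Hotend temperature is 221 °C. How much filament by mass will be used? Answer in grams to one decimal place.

Infill region = 102 − 53.4, so 48.6 cm³.
Deposited infill = 0.20 × 48.6 = 9.72 cm³.
Support = 0.25 × 102 = 25.5 cm³.
Total printed volume = 53.4 + 9.72 + 25.5, so 88.62 cm³.
Mass = 88.62 × 1.24 = 109.8888 g.

109.9 g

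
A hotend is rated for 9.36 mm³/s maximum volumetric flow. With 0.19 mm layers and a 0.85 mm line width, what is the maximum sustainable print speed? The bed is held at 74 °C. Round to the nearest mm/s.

Bead cross-section = 0.19 × 0.85 = 0.1615 mm².
Max speed = 9.36 / 0.1615 = 57.96 ≈ 58 mm/s.

58 mm/s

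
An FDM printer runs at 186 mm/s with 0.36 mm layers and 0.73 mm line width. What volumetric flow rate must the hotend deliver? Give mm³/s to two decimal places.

Extrusion cross-section = 0.36 × 0.73, so 0.2628 mm².
Volumetric flow = 186 × 0.2628 = 48.88 mm³/s.

48.88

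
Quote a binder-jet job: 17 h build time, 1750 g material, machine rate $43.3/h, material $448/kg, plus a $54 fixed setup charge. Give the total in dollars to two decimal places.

Machine-time cost: 43.3 × 17 → $736.10.
Feedstock cost: 448 × 1750/1000 → $784.00.
Total = 736.10 + 784.00 + 54 = $1574.10.

$1574.10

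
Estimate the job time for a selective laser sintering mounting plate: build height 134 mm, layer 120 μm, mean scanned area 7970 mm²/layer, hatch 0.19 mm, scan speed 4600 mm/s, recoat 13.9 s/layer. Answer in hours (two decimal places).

Number of layers: 134 / 0.12 → 1117 (rounded up).
Per-layer scan distance: 7970 / 0.19 → 41947.4 mm.
Scan time per layer = 41947.4 / 4600 = 9.119 s.
Layer cycle = 9.119 + 13.9, so 23.019 s.
Total: 1117 × 23.019 s = 25712.223 s → 7.14 hours.

7.14 hours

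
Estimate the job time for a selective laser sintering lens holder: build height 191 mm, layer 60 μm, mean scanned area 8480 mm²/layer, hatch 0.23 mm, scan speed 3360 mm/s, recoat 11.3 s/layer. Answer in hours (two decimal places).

19.70 hours

Layers = ⌈191/0.06⌉ = 3184.
Hatch length per layer = 8480 / 0.23, so 36869.6 mm.
Laser time per layer: 36869.6 / 3360 → 10.9731 s.
Time per layer = 10.9731 + 11.3 = 22.2731 s.
3184 layers × 22.2731 s/layer = 70917.5504 s, i.e. 19.70 hours.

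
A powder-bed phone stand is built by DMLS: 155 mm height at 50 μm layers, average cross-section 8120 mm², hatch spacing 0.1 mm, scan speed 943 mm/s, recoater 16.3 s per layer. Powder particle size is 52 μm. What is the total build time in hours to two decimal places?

Number of layers: 155 / 0.05 → 3100 (rounded up).
Per-layer scan distance = 8120 / 0.1, so 81200 mm.
Per-layer scan time = 81200 / 943 = 86.1082 s.
Layer cycle = 86.1082 + 16.3, so 102.4082 s.
3100 layers × 102.4082 s/layer = 317465.42 s, i.e. 88.18 hours.

88.18 hours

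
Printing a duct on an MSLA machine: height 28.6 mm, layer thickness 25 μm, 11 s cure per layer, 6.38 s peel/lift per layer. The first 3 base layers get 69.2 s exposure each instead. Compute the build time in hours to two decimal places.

Layer count = ceil(28.6 / 0.025) = 1144.
Burn-in layers = 3 × (69.2 + 6.38), so 226.74 s.
Regular layers = 1141 × (11 + 6.38) = 19830.58 s.
Total = 226.74 + 19830.58 = 20057.32 s = 5.57 hours.

5.57 hours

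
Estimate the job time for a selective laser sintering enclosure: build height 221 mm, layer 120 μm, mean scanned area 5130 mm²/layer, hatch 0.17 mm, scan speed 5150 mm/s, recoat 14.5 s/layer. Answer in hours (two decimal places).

10.42 hours

Number of layers: 221 / 0.12 → 1842 (rounded up).
Scan path per layer = 5130 / 0.17 = 30176.5 mm.
Per-layer scan time = 30176.5 / 5150, so 5.8595 s.
Per-layer time: 5.8595 + 14.5 → 20.3595 s.
Build time = 1842 × 20.3595 = 37502.199 s = 10.42 hours.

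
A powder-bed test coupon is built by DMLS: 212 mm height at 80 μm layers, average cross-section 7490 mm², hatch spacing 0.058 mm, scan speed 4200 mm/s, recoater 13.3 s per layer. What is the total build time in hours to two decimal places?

Number of layers: 212 / 0.08 → 2650 (rounded up).
Scan path per layer: 7490 / 0.058 → 129137.9 mm.
Laser time per layer = 129137.9 / 4200, so 30.7471 s.
Time per layer = 30.7471 + 13.3, so 44.0471 s.
2650 layers × 44.0471 s/layer = 116724.815 s, i.e. 32.42 hours.

32.42 hours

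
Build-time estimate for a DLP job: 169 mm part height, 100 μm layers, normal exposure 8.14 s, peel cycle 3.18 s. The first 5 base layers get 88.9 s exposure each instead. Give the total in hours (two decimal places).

Number of layers: 169 / 0.1 → 1690 (rounded up).
Bottom layers = 5 × (88.9 + 3.18), so 460.4 s.
Remaining layers: 1685 × (8.14 + 3.18) → 19074.2 s.
Total = 460.4 + 19074.2 = 19534.6 s = 5.43 hours.

5.43 hours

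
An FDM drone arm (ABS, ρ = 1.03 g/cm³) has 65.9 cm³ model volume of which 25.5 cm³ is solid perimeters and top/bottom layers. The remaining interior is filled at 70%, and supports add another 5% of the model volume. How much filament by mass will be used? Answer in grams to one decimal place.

Interior volume = 65.9 − 25.5 = 40.4 cm³.
Infill volume: 0.70 × 40.4 → 28.28 cm³.
Support: 0.05 × 65.9 → 3.295 cm³.
Deposited volume = 25.5 + 28.28 + 3.295 = 57.075 cm³.
Mass = 57.075 × 1.03, so 58.78725 g.

58.8 g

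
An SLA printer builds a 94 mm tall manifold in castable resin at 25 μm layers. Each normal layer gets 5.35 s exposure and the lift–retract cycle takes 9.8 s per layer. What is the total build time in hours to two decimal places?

15.82 hours

Number of layers: 94 / 0.025 → 3760 (rounded up).
Per-layer time: 5.35 + 9.8 → 15.15 s.
Build time: 3760 × 15.15 s = 56964 s, i.e. 15.82 hours.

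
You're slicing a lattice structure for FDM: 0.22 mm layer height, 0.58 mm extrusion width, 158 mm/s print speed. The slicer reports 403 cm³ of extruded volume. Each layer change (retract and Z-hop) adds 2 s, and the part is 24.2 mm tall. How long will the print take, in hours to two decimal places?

Bead cross-section = 0.22 × 0.58 = 0.1276 mm².
Path length: 403000 mm³ / 0.1276 mm² → 3158307.2 mm.
Time extruding: 3158307.2 / 158 → 19989.3 s.
Layer count = ceil(24.2 / 0.22) = 110.
Layer-change overhead = 110 × 2 = 220 s.
Altogether 19989.3 + 220 = 20209.3 s, i.e. 5.61 hours.

5.61 hours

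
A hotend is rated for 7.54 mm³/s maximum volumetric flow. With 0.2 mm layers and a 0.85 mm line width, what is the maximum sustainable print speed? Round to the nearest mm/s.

Extrusion cross-section = 0.2 × 0.85 = 0.17 mm².
v_max = Q/A = 7.54/0.17 = 44.35 mm/s → 44 mm/s.

44 mm/s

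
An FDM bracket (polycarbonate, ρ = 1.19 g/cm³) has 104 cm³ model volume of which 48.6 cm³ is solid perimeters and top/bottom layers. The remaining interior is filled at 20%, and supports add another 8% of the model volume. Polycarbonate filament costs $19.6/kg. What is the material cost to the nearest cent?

Infill region = 104 − 48.6 = 55.4 cm³.
Infill deposited = 0.20 × 55.4 = 11.08 cm³.
Support = 0.08 × 104, so 8.32 cm³.
Total printed volume = 48.6 + 11.08 + 8.32 = 68 cm³.
Mass = 68 × 1.19, so 80.92 g.
Cost = 80.92 g / 1000 × $19.6/kg = $1.59.

$1.59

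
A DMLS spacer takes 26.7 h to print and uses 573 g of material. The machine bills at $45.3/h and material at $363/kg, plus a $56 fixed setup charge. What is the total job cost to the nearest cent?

Time charge: 45.3 × 26.7 → $1209.51.
Material cost = 363 × 573/1000 = $207.999.
Total = 1209.51 + 207.999 + 56 = 1473.509 ≈ $1473.51.

$1473.51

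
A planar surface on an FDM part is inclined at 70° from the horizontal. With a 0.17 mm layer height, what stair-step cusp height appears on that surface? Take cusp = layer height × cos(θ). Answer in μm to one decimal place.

h_c = t·cos θ = 0.17 × 0.3420 = 0.05814 mm (58.1 μm).

58.1 μm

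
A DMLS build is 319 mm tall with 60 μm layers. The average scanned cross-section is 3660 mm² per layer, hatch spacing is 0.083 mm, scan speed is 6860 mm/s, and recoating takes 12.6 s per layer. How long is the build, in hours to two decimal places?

Number of layers: 319 / 0.06 → 5317 (rounded up).
Per-layer scan distance = 3660 / 0.083, so 44096.4 mm.
Scan time per layer = 44096.4 / 6860, so 6.428 s.
Per-layer time = 6.428 + 12.6 = 19.028 s.
Total: 5317 × 19.028 s = 101171.876 s → 28.10 hours.

28.10 hours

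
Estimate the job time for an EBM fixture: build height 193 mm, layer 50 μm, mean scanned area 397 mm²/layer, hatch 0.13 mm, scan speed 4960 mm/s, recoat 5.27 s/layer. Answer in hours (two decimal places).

Layers = ⌈193/0.05⌉ = 3860.
Scan path per layer = 397 / 0.13, so 3053.8 mm.
Per-layer scan time: 3053.8 / 4960 → 0.6157 s.
Layer cycle: 0.6157 + 5.27 → 5.8857 s.
Total: 3860 × 5.8857 s = 22718.802 s → 6.31 hours.

6.31 hours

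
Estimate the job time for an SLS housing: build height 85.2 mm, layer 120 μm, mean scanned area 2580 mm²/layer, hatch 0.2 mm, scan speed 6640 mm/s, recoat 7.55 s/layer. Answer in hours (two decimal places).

1.87 hours

Layer count = ceil(85.2 / 0.12) = 710.
Hatch length per layer = 2580 / 0.2, so 12900 mm.
Scan time per layer: 12900 / 6640 → 1.9428 s.
Layer cycle = 1.9428 + 7.55 = 9.4928 s.
710 layers × 9.4928 s/layer = 6739.888 s, i.e. 1.87 hours.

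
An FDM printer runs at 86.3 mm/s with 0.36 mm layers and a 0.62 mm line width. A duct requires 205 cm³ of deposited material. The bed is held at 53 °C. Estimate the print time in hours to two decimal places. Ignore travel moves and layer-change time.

2.96 hours

Extrusion cross-section: 0.36 × 0.62 → 0.2232 mm².
Path length: 205000 mm³ / 0.2232 mm² → 918458.8 mm.
Print-move time = 918458.8 / 86.3, so 10642.6 s.
That's 10642.6 s → 2.96 hours.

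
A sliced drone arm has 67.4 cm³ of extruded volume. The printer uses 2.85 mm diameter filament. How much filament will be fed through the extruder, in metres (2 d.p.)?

A = π r² = π × 1.425² = 6.3794 mm².
L = 67400 mm³ / 6.3794 mm² = 10565.26 mm, i.e. 10.57 m.

10.57 m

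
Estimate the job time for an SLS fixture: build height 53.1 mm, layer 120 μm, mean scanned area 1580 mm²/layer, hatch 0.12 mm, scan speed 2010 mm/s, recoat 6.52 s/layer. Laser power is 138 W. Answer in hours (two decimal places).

1.61 hours

Layers = ⌈53.1/0.12⌉ = 443.
Scan path per layer = 1580 / 0.12, so 13166.7 mm.
Laser time per layer = 13166.7 / 2010 = 6.5506 s.
Layer cycle = 6.5506 + 6.52 = 13.0706 s.
443 layers × 13.0706 s/layer = 5790.2758 s, i.e. 1.61 hours.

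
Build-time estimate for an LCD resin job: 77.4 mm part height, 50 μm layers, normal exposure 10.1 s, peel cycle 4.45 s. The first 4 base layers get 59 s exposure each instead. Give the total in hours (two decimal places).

6.31 hours

Layers = ⌈77.4/0.05⌉ = 1548.
Burn-in layers = 4 × (59 + 4.45) = 253.8 s.
Remaining layers = 1544 × (10.1 + 4.45), so 22465.2 s.
Total = 253.8 + 22465.2 = 22719 s = 6.31 hours.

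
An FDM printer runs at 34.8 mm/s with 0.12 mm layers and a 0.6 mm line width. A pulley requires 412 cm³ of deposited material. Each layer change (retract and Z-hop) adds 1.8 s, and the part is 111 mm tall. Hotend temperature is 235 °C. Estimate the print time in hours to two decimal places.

46.14 hours

Line area = 0.12 × 0.6, so 0.072 mm².
Toolpath length = 412 cm³ / 0.072 mm² = 412000 / 0.072 = 5722222.2 mm.
Extrusion time = 5722222.2 / 34.8, so 164431.7 s.
Layers = ⌈111/0.12⌉ = 925.
Layer-change overhead = 925 × 1.8 = 1665 s.
Total = 164431.7 + 1665 = 166096.7 s = 46.14 hours.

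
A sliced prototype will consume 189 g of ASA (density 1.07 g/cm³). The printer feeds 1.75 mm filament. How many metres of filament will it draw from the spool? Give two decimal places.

Extruded volume: 189/1.07 = 176.6355 cm³ (176635.5 mm³).
A = π r² = π × 0.875² = 2.4053 mm².
Length = 176635.5 / 2.4053 = 73435.95 mm = 73.44 m.

73.44 m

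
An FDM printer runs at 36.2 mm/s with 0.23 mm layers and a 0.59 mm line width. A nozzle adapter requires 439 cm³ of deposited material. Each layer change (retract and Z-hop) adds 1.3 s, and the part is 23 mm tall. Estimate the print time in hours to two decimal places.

Bead cross-section = 0.23 × 0.59, so 0.1357 mm².
Path length: 439000 mm³ / 0.1357 mm² → 3235077.4 mm.
Time extruding = 3235077.4 / 36.2, so 89366.8 s.
Layers = ⌈23/0.23⌉ = 100.
Non-print overhead: 100 × 1.3 → 130 s.
Altogether 89366.8 + 130 = 89496.8 s, i.e. 24.86 hours.

24.86 hours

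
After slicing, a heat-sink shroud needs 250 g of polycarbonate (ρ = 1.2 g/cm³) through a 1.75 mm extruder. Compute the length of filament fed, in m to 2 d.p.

86.61 m

Extruded volume: 250/1.2 = 208.3333 cm³ (208333.3 mm³).
Cross-section of 1.75 mm filament: π·(1.75/2)² = 2.4053 mm².
Length = 208333.3 / 2.4053 = 86614.27 mm = 86.61 m.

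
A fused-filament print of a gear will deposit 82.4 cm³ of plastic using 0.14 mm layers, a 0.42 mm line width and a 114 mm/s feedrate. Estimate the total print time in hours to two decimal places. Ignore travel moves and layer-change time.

Extrusion cross-section: 0.14 × 0.42 → 0.0588 mm².
Path length: 82400 mm³ / 0.0588 mm² → 1401360.5 mm.
Extrusion time = 1401360.5 / 114 = 12292.6 s.
That's 12292.6 s → 3.41 hours.

3.41 hours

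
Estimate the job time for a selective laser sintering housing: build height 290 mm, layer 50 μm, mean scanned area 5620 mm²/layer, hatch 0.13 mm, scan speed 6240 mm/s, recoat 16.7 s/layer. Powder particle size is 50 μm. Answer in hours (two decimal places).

Layer count = ceil(290 / 0.05) = 5800.
Scan path per layer: 5620 / 0.13 → 43230.8 mm.
Per-layer scan time = 43230.8 / 6240, so 6.928 s.
Layer cycle = 6.928 + 16.7, so 23.628 s.
Build time = 5800 × 23.628 = 137042.4 s = 38.07 hours.

38.07 hours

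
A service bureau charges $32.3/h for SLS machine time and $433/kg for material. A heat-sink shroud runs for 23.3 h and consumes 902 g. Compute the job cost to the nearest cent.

Time charge = 32.3 × 23.3, so $752.59.
Material charge = 433 × 902/1000 = $390.566.
Total = 752.59 + 390.566 = 1143.156 ≈ $1143.16.

$1143.16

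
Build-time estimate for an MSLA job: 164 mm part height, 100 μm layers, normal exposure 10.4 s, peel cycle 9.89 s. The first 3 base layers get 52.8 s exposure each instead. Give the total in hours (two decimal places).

9.28 hours

Layer count = ceil(164 / 0.1) = 1640.
Base layers = 3 × (52.8 + 9.89) = 188.07 s.
Regular layers: 1637 × (10.4 + 9.89) → 33214.73 s.
Sum: 188.07 + 33214.73 = 33402.8 s → 9.28 hours.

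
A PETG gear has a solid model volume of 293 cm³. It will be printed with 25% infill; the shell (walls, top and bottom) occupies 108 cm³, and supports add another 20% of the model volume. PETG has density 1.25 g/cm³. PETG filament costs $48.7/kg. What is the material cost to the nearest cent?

Infill region: 293 − 108 → 185 cm³.
Deposited infill: 0.25 × 185 → 46.25 cm³.
Support: 0.20 × 293 → 58.6 cm³.
Deposited volume: 108 + 46.25 + 58.6 → 212.85 cm³.
Mass = 212.85 × 1.25, so 266.0625 g.
At $48.7/kg: 266.0625/1000 × 48.7 = $12.96.

$12.96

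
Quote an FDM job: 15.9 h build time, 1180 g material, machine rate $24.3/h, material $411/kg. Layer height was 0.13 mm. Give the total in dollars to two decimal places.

Time charge = 24.3 × 15.9 = $386.37.
Material charge = 411 × 1180/1000 = $484.98.
Total = 386.37 + 484.98 = $871.35.

$871.35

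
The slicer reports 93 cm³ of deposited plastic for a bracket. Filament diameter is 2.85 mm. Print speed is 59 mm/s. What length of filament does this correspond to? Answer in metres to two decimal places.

Filament cross-section = π × (2.85/2)² = 6.3794 mm².
L = 93000 mm³ / 6.3794 mm² = 14578.17 mm, i.e. 14.58 m.

14.58 m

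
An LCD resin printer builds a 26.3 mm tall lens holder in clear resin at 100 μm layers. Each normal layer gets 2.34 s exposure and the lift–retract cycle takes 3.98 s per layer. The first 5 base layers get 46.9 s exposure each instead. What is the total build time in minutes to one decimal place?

31.4 minutes

Layer count = ceil(26.3 / 0.1) = 263.
Burn-in layers = 5 × (46.9 + 3.98) = 254.4 s.
Remaining layers = 258 × (2.34 + 3.98) = 1630.56 s.
Sum: 254.4 + 1630.56 = 1884.96 s → 31.4 minutes.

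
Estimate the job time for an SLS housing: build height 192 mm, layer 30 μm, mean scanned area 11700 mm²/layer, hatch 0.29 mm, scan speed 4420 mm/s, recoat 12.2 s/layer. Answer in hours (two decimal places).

Number of layers: 192 / 0.03 → 6400 (rounded up).
Scan path per layer = 11700 / 0.29, so 40344.8 mm.
Per-layer scan time = 40344.8 / 4420, so 9.1278 s.
Per-layer time: 9.1278 + 12.2 → 21.3278 s.
Total: 6400 × 21.3278 s = 136497.92 s → 37.92 hours.

37.92 hours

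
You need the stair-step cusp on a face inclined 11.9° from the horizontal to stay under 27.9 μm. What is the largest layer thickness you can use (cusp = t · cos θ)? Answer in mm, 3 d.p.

0.029 mm

Layer height = cusp / cos(11.9°) = 0.0279 / 0.9785 = 0.029 mm.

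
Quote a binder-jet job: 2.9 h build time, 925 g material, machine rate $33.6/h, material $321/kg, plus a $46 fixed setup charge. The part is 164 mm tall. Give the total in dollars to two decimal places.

$440.37

Time charge = 33.6 × 2.9, so $97.44.
Feedstock cost: 321 × 925/1000 → $296.925.
Total = 97.44 + 296.925 + 46 = 440.365 ≈ $440.37.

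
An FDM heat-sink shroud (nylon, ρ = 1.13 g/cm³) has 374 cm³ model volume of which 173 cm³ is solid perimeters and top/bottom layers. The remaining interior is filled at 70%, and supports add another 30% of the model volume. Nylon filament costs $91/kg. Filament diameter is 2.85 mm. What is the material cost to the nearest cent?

$43.80

Interior volume = 374 − 173, so 201 cm³.
Infill volume = 0.70 × 201 = 140.7 cm³.
Support: 0.30 × 374 → 112.2 cm³.
Total printed volume = 173 + 140.7 + 112.2 = 425.9 cm³.
Mass: 425.9 × 1.13 → 481.267 g.
At $91/kg: 481.267/1000 × 91 = $43.80.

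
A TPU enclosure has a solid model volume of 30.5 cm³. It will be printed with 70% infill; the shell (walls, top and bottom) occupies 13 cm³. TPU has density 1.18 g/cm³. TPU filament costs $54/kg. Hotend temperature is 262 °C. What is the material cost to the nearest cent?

$1.61

Infill region = 30.5 − 13, so 17.5 cm³.
Deposited infill = 0.70 × 17.5, so 12.25 cm³.
Deposited volume = 13 + 12.25 = 25.25 cm³.
Mass: 25.25 × 1.18 → 29.795 g.
Cost = 29.795 g / 1000 × $54/kg = $1.61.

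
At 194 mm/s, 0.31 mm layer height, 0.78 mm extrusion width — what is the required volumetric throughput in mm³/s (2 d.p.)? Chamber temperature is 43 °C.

46.91

Bead cross-section = 0.31 × 0.78 = 0.2418 mm².
Volumetric flow = 194 × 0.2418 = 46.91 mm³/s.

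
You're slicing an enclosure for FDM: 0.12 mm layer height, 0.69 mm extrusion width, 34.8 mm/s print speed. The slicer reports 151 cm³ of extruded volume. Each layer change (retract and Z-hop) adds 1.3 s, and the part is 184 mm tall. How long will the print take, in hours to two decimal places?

15.11 hours

Bead cross-section: 0.12 × 0.69 → 0.0828 mm².
Total extruded path = 151000/0.0828 = 1823671.5 mm.
Print-move time = 1823671.5 / 34.8, so 52404.4 s.
Layers = ⌈184/0.12⌉ = 1534.
Z-hop total: 1534 × 1.3 → 1994.2 s.
Altogether 52404.4 + 1994.2 = 54398.6 s, i.e. 15.11 hours.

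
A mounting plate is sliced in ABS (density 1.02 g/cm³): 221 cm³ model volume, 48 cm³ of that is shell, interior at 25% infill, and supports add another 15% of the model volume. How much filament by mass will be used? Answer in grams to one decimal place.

Interior volume: 221 − 48 → 173 cm³.
Deposited infill = 0.25 × 173, so 43.25 cm³.
Support: 0.15 × 221 → 33.15 cm³.
Deposited volume: 48 + 43.25 + 33.15 → 124.4 cm³.
Mass = 124.4 × 1.02, so 126.888 g.

126.9 g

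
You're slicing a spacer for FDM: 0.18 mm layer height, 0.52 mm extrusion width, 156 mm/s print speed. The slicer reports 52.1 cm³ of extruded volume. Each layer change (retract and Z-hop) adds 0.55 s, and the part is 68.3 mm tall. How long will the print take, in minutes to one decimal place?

63.0 minutes

Extrusion cross-section = 0.18 × 0.52 = 0.0936 mm².
Toolpath length = 52.1 cm³ / 0.0936 mm² = 52100 / 0.0936 = 556623.9 mm.
Time extruding: 556623.9 / 156 → 3568.1 s.
Number of layers: 68.3 / 0.18 → 380 (rounded up).
Layer-change overhead: 380 × 0.55 → 209 s.
Altogether 3568.1 + 209 = 3777.1 s, i.e. 63.0 minutes.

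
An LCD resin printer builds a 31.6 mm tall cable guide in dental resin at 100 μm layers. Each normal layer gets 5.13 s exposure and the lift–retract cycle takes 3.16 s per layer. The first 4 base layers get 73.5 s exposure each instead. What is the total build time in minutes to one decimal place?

48.2 minutes

Layer count = ceil(31.6 / 0.1) = 316.
Burn-in layers = 4 × (73.5 + 3.16) = 306.64 s.
Remaining layers = 312 × (5.13 + 3.16), so 2586.48 s.
Total = 306.64 + 2586.48 = 2893.12 s = 48.2 minutes.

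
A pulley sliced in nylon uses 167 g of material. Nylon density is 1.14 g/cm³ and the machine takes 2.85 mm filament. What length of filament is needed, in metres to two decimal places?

Volume = 167 g / 1.14 g·cm⁻³ = 146.4912 cm³ = 146491.2 mm³.
Filament cross-section = π × (2.85/2)² = 6.3794 mm².
L = V/A = 146491.2/6.3794 = 22963.16 mm → 22.96 m.

22.96 m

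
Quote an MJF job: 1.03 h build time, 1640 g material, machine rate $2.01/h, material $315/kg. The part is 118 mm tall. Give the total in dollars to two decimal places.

$518.67

Machine cost: 2.01 × 1.03 → $2.0703.
Material cost: 315 × 1640/1000 → $516.60.
Job cost: 2.0703 + 516.60 = 518.6703 ≈ $518.67.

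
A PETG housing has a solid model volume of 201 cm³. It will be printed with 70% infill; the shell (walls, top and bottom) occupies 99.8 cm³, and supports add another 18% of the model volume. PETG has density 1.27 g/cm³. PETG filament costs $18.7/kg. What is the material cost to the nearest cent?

$4.91

Volume inside the shell = 201 − 99.8, so 101.2 cm³.
Deposited infill = 0.70 × 101.2 = 70.84 cm³.
Support = 0.18 × 201 = 36.18 cm³.
Deposited volume = 99.8 + 70.84 + 36.18, so 206.82 cm³.
Mass: 206.82 × 1.27 → 262.6614 g.
At $18.7/kg: 262.6614/1000 × 18.7 = $4.91.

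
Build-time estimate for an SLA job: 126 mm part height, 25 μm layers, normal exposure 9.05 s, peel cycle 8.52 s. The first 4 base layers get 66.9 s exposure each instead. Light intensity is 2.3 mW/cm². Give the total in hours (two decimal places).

24.66 hours

Layer count = ceil(126 / 0.025) = 5040.
Burn-in layers = 4 × (66.9 + 8.52), so 301.68 s.
Normal layers = 5036 × (9.05 + 8.52) = 88482.52 s.
Sum: 301.68 + 88482.52 = 88784.2 s → 24.66 hours.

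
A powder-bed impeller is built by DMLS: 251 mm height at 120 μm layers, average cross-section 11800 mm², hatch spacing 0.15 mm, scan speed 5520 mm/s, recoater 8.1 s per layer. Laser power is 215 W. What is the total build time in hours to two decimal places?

Layers = ⌈251/0.12⌉ = 2092.
Per-layer scan distance = 11800 / 0.15 = 78666.7 mm.
Per-layer scan time = 78666.7 / 5520, so 14.2512 s.
Per-layer time: 14.2512 + 8.1 → 22.3512 s.
Total: 2092 × 22.3512 s = 46758.7104 s → 12.99 hours.

12.99 hours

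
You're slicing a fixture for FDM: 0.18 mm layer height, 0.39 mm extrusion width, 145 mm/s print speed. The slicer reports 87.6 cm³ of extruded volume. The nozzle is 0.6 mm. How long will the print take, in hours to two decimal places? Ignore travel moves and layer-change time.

2.39 hours

Extrusion cross-section = 0.18 × 0.39 = 0.0702 mm².
Total extruded path = 87600/0.0702 = 1247863.2 mm.
Time extruding: 1247863.2 / 145 → 8606 s.
Converting: 8606 s = 2.39 hours.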